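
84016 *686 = 57634976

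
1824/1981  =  1824/1981 = 0.92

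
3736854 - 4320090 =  - 583236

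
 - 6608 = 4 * (  -  1652) 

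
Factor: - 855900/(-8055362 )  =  2^1 * 3^3*5^2*7^(  -  1) * 43^( - 1)*317^1*13381^( - 1 ) = 427950/4027681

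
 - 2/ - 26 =1/13 = 0.08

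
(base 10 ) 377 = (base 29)D0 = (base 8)571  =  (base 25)F2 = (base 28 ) DD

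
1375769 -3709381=- 2333612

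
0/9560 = 0 = 0.00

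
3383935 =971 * 3485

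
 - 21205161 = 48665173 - 69870334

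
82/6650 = 41/3325 = 0.01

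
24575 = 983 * 25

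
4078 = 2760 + 1318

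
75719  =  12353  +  63366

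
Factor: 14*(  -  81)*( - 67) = 2^1 * 3^4*7^1*67^1  =  75978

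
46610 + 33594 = 80204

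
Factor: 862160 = 2^4*5^1*13^1*829^1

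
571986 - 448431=123555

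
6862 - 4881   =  1981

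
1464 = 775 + 689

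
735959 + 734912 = 1470871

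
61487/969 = 61487/969 = 63.45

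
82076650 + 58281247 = 140357897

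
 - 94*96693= - 9089142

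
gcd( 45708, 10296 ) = 156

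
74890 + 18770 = 93660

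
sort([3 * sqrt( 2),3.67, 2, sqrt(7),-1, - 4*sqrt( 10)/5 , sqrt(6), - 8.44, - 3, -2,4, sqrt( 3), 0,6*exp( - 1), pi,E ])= [ - 8.44, - 3, - 4 * sqrt ( 10 ) /5, - 2,- 1,  0,sqrt( 3), 2,6*exp( - 1), sqrt( 6), sqrt( 7 ),E, pi, 3.67,4, 3* sqrt(2 )]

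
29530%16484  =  13046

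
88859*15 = 1332885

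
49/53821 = 49/53821  =  0.00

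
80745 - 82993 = -2248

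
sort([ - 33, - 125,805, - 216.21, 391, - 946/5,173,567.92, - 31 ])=[ - 216.21, - 946/5, - 125, - 33 , - 31, 173, 391, 567.92 , 805 ] 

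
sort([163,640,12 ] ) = [ 12,163 , 640] 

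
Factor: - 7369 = - 7369^1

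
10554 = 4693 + 5861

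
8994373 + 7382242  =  16376615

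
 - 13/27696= - 1 + 27683/27696= -  0.00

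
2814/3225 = 938/1075 = 0.87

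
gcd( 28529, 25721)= 1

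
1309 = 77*17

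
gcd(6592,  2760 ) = 8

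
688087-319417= 368670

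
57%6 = 3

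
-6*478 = - 2868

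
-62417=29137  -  91554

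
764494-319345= 445149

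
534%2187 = 534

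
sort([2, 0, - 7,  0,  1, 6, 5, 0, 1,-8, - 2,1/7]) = [ - 8,-7,-2, 0, 0, 0, 1/7, 1,  1, 2,5, 6]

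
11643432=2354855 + 9288577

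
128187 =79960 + 48227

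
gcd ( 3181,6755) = 1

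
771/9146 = 771/9146 = 0.08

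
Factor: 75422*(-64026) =- 4828968972=- 2^2*3^2*43^1*877^1*3557^1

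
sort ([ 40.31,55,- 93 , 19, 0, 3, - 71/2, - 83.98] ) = [ - 93, - 83.98, - 71/2,0,3,  19,  40.31, 55 ] 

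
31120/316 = 98 + 38/79 =98.48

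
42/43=42/43 = 0.98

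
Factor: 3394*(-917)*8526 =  - 26535452748 = - 2^2*3^1*7^3 * 29^1*131^1 * 1697^1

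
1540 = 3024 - 1484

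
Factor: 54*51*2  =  5508 = 2^2*3^4 * 17^1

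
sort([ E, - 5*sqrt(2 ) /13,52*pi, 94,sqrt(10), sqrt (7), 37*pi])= [ - 5*sqrt( 2 ) /13,sqrt(7 ), E , sqrt( 10),  94,37*pi, 52*pi]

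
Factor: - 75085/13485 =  -15017/2697= - 3^( - 1)*29^( - 1 )*31^( - 1)*15017^1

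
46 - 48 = -2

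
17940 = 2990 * 6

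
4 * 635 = 2540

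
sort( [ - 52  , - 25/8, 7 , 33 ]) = [ - 52,-25/8,7  ,  33] 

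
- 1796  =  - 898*2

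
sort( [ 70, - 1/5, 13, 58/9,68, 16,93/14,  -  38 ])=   [-38, - 1/5,58/9 , 93/14, 13,16, 68,70]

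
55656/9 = 6184 = 6184.00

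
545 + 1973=2518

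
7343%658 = 105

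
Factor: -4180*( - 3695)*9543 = 2^2*3^1* 5^2*11^1*19^1*739^1*3181^1 = 147392589300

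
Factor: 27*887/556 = 2^( - 2 )*3^3 * 139^(- 1)*887^1  =  23949/556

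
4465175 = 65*68695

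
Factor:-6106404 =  - 2^2 * 3^1 * 508867^1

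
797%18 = 5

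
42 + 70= 112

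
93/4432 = 93/4432 = 0.02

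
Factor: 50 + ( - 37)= 13^1= 13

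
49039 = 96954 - 47915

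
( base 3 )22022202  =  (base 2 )1011110110100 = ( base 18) 10d2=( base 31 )69n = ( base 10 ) 6068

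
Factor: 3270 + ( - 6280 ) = -2^1*5^1*7^1*43^1 = - 3010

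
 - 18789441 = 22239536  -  41028977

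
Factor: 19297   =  23^1*839^1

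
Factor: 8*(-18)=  - 2^4*3^2 = -144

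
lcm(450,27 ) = 1350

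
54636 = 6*9106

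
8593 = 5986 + 2607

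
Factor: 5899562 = 2^1*79^1*37339^1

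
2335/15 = 467/3 = 155.67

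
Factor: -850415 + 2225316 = 11^1 * 124991^1 = 1374901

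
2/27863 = 2/27863 = 0.00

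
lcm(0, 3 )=0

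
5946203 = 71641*83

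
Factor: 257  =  257^1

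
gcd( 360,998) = 2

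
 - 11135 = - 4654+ - 6481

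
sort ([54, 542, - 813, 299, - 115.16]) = [-813, - 115.16 , 54,  299, 542]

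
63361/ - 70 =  - 63361/70 = - 905.16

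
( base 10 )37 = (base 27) 1a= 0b100101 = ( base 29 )18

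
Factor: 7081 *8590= 60825790 = 2^1*5^1*73^1*97^1*859^1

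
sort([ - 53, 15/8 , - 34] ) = [-53,-34, 15/8 ] 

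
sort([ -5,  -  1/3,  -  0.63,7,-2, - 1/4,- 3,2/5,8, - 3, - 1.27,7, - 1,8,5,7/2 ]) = [  -  5, -3, - 3, - 2,-1.27,-1, - 0.63, - 1/3, - 1/4, 2/5, 7/2,5, 7, 7 , 8, 8]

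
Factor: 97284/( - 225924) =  - 121/281= -11^2*281^(-1)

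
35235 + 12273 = 47508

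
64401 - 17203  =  47198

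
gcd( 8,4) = 4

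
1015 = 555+460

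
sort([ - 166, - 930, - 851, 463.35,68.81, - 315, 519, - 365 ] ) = [-930, - 851,  -  365, - 315,-166, 68.81, 463.35, 519 ]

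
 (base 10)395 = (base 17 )164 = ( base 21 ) ih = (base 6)1455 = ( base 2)110001011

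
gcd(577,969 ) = 1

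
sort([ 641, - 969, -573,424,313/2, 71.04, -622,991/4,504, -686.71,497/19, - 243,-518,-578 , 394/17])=[ - 969, -686.71 ,-622, - 578, - 573, - 518, - 243,394/17,497/19  ,  71.04, 313/2, 991/4, 424,  504,641]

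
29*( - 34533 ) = - 1001457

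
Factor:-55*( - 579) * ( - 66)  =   - 2101770 = -2^1*3^2*5^1*11^2*193^1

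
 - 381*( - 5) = 1905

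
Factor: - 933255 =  - 3^3*5^1*31^1*223^1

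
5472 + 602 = 6074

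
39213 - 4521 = 34692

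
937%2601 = 937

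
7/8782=7/8782 =0.00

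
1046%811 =235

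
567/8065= 567/8065 = 0.07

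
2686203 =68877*39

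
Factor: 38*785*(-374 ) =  - 11156420  =  - 2^2*5^1 * 11^1*17^1*19^1*157^1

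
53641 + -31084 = 22557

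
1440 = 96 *15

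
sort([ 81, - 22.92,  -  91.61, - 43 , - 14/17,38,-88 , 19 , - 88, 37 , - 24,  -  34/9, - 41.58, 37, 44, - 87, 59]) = [ - 91.61, - 88, - 88, - 87, - 43 , - 41.58, - 24,-22.92 , - 34/9, - 14/17, 19, 37,  37 , 38,44,  59,  81] 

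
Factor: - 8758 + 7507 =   -  1251 = -3^2*139^1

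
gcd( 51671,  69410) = 1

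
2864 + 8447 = 11311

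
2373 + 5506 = 7879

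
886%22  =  6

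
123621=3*41207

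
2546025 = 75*33947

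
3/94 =3/94 = 0.03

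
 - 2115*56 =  - 118440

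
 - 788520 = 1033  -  789553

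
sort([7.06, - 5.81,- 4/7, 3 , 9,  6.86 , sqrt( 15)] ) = [ - 5.81,-4/7, 3,sqrt(15 ),6.86, 7.06,9 ] 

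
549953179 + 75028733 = 624981912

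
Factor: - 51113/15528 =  - 79/24 = - 2^( - 3)*3^(  -  1)*79^1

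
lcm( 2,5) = 10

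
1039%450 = 139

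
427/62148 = 427/62148  =  0.01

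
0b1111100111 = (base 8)1747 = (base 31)117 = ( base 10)999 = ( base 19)2eb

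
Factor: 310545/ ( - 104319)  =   -515/173 = - 5^1*103^1*173^( - 1)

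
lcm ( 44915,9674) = 628810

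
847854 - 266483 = 581371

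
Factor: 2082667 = 2082667^1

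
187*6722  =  1257014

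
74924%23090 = 5654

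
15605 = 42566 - 26961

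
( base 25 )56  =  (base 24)5b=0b10000011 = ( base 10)131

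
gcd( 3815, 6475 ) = 35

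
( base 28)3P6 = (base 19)88I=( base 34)2LW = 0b101111110010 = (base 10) 3058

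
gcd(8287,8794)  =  1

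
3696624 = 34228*108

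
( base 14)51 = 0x47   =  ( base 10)71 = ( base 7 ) 131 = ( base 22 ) 35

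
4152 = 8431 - 4279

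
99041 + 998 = 100039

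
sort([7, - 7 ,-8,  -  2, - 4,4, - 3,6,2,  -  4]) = [-8, - 7,-4, - 4, - 3, -2, 2,4,6,7]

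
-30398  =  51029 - 81427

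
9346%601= 331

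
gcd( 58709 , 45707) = 1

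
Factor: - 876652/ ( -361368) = 2^(-1 )*3^( - 3)*131^1 = 131/54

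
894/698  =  447/349  =  1.28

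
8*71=568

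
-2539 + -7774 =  - 10313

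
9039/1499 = 9039/1499 = 6.03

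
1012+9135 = 10147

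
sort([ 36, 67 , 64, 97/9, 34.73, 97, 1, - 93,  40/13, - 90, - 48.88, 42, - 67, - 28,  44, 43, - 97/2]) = [ - 93,  -  90, - 67, - 48.88, - 97/2, - 28,  1, 40/13,97/9, 34.73  ,  36, 42, 43, 44,  64, 67, 97 ] 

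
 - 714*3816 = -2724624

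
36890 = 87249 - 50359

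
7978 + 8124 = 16102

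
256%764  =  256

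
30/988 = 15/494 = 0.03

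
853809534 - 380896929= 472912605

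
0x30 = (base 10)48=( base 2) 110000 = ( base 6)120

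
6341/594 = 10+401/594 =10.68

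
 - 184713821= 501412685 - 686126506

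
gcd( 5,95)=5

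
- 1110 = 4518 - 5628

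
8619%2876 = 2867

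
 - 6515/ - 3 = 2171  +  2/3 = 2171.67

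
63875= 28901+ 34974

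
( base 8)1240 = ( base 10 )672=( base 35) j7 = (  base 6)3040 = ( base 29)N5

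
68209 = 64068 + 4141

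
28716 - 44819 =  -  16103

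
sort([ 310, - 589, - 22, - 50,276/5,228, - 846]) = [-846, - 589, - 50, - 22,276/5, 228, 310 ] 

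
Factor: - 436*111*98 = - 4742808= - 2^3*3^1*7^2*37^1 *109^1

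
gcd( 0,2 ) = 2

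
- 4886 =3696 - 8582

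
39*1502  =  58578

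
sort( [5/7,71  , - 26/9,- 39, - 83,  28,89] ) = [-83, - 39, - 26/9,5/7, 28,  71, 89]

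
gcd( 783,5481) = 783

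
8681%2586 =923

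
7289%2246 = 551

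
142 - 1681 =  - 1539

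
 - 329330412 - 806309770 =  - 1135640182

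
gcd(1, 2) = 1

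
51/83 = 51/83 = 0.61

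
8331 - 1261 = 7070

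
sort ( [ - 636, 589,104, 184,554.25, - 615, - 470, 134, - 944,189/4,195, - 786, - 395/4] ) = [ - 944, - 786,- 636,  -  615, - 470, - 395/4,189/4 , 104,134,184,195,554.25,589] 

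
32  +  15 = 47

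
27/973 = 27/973 = 0.03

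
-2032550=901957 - 2934507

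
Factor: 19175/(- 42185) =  - 5/11 = - 5^1 *11^( - 1) 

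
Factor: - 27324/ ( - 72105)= 2^2 * 3^2*5^( - 1 ) * 19^( - 1) = 36/95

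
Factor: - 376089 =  - 3^1*7^1*17909^1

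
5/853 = 5/853 = 0.01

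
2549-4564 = - 2015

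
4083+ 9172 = 13255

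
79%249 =79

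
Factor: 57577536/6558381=2^6*3^ ( - 1 )*23^( - 1 ) * 59^( - 1)*179^( - 1 )*99961^1=6397504/728709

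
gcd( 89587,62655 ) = 1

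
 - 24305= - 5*4861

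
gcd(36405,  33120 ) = 45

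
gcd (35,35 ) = 35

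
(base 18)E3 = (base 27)9c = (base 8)377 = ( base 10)255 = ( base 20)CF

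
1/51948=1/51948 = 0.00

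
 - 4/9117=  - 1 +9113/9117 = -  0.00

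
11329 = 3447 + 7882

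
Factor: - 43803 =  - 3^2*31^1*157^1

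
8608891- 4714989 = 3893902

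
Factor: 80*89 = 2^4*5^1 * 89^1 =7120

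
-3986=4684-8670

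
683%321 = 41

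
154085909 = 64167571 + 89918338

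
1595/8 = 1595/8 = 199.38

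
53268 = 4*13317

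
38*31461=1195518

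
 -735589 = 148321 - 883910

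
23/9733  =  23/9733 = 0.00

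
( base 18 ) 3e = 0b1000100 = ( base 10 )68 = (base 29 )2a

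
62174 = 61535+639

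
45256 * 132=5973792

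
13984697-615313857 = - 601329160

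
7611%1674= 915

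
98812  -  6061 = 92751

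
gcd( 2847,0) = 2847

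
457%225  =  7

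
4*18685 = 74740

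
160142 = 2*80071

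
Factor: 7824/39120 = 1/5 = 5^( - 1)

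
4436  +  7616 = 12052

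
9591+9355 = 18946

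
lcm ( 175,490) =2450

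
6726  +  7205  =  13931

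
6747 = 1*6747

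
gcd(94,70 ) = 2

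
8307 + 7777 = 16084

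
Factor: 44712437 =7^1 *11^1*23^1*25247^1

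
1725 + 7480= 9205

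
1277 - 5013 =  - 3736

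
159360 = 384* 415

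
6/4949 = 6/4949 = 0.00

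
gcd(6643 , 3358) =73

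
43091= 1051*41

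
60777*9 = 546993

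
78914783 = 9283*8501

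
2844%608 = 412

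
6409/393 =16 + 121/393=16.31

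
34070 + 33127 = 67197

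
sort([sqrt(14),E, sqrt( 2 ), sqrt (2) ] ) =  [ sqrt (2),sqrt( 2 ),E, sqrt( 14 ) ] 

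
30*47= 1410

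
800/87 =9 + 17/87 = 9.20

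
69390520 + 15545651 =84936171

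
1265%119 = 75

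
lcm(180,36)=180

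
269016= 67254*4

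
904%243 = 175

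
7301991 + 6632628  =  13934619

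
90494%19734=11558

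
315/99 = 3+ 2/11  =  3.18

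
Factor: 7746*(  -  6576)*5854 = -298189272384 = -2^6*3^2*137^1*1291^1*2927^1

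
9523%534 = 445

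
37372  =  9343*4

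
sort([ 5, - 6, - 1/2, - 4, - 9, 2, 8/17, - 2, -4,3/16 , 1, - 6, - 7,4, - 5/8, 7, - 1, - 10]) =[ - 10, - 9 , - 7, - 6, -6, - 4, - 4,-2, - 1, - 5/8, - 1/2, 3/16, 8/17,1,2, 4,  5, 7]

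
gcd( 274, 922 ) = 2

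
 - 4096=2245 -6341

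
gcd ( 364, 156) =52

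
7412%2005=1397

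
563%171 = 50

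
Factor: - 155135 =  - 5^1*19^1* 23^1 * 71^1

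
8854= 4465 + 4389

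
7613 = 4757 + 2856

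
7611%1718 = 739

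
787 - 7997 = -7210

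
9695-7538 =2157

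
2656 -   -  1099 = 3755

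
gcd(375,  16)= 1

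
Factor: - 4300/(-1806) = 2^1*3^( - 1 ) *5^2*7^ ( - 1)  =  50/21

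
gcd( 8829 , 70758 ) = 9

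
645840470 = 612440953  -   - 33399517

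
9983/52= 9983/52 = 191.98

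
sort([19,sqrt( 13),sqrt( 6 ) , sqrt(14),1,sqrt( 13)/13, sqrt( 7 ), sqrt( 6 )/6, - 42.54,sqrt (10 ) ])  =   [-42.54 , sqrt( 13) /13, sqrt( 6) /6, 1, sqrt( 6), sqrt(7 ), sqrt( 10),sqrt(13 ), sqrt ( 14 ), 19 ]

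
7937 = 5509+2428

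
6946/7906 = 3473/3953 = 0.88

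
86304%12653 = 10386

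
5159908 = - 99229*( - 52 )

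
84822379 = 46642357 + 38180022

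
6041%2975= 91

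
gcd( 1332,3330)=666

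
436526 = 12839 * 34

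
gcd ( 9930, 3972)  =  1986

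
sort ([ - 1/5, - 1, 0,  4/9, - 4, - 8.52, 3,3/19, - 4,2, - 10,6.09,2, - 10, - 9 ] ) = [ - 10, - 10, - 9, - 8.52, - 4, - 4, - 1, - 1/5, 0, 3/19, 4/9, 2, 2, 3,6.09 ]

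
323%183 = 140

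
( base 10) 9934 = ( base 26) EI2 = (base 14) 3898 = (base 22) KBC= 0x26ce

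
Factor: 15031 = 15031^1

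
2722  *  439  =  1194958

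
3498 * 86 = 300828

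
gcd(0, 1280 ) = 1280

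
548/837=548/837 = 0.65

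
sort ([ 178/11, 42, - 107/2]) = [ - 107/2,178/11, 42]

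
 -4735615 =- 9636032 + 4900417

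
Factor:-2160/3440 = - 27/43 = - 3^3*43^(  -  1 )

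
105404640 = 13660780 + 91743860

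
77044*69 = 5316036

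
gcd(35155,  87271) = 1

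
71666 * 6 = 429996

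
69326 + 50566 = 119892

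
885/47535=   59/3169 = 0.02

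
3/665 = 3/665 = 0.00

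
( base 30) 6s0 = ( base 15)1cb0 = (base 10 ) 6240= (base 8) 14140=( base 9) 8503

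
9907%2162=1259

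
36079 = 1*36079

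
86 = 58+28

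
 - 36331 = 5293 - 41624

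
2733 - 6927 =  - 4194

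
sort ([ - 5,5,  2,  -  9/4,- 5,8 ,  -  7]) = [ - 7, - 5, - 5,-9/4,2 , 5, 8]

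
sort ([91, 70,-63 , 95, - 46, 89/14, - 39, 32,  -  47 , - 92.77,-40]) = [ - 92.77, - 63, - 47, - 46, - 40 ,-39, 89/14, 32 , 70,91,95]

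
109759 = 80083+29676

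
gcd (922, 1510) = 2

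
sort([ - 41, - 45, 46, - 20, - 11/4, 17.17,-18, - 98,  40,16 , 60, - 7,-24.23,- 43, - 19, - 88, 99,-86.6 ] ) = [ - 98 , - 88, - 86.6 , - 45, - 43, - 41, - 24.23,-20, - 19, - 18, - 7,-11/4, 16, 17.17,40,46,60, 99 ] 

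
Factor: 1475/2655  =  3^(- 2)*5^1 = 5/9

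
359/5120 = 359/5120 = 0.07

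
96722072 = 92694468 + 4027604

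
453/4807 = 453/4807 =0.09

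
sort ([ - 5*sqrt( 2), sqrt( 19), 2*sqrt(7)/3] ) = [ - 5*sqrt ( 2 ),2*sqrt( 7 )/3,sqrt(19)]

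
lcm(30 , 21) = 210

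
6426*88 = 565488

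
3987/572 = 6+555/572 = 6.97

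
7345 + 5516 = 12861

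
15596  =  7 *2228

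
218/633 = 218/633  =  0.34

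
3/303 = 1/101=0.01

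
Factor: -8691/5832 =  - 2^( - 3)*3^( - 5 ) *2897^1 = -2897/1944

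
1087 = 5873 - 4786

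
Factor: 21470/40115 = 38/71 = 2^1 * 19^1*71^ ( - 1)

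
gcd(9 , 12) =3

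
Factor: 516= 2^2 * 3^1  *  43^1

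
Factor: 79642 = 2^1*39821^1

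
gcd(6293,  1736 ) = 217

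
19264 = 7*2752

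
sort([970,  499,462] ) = [462,  499, 970 ]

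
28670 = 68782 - 40112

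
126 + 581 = 707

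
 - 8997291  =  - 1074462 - 7922829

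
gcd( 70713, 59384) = 1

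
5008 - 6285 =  - 1277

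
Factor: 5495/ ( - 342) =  - 2^( - 1 )*3^(-2)*5^1*7^1*19^( - 1)*157^1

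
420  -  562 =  -142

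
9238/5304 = 4619/2652  =  1.74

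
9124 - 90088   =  -80964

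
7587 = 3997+3590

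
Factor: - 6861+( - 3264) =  - 3^4*5^3 = - 10125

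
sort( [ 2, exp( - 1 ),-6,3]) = [ - 6,exp(-1),2, 3] 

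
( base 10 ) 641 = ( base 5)10031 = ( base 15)2CB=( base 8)1201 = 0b1010000001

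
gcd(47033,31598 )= 7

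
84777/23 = 3685+22/23= 3685.96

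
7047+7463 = 14510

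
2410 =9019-6609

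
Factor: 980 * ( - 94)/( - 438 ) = 2^2*3^( - 1)*5^1*7^2*47^1 * 73^(-1) = 46060/219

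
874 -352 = 522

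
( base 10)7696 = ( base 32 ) 7gg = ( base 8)17020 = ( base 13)3670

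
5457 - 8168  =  -2711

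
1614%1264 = 350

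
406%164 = 78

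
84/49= 12/7=1.71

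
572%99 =77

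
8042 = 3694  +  4348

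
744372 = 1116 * 667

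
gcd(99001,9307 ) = 1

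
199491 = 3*66497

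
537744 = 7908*68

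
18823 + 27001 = 45824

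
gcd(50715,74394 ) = 9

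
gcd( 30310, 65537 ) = 1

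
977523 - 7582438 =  - 6604915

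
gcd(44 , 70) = 2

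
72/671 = 72/671 = 0.11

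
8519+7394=15913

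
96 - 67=29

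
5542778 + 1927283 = 7470061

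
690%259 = 172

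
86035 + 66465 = 152500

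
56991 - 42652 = 14339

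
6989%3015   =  959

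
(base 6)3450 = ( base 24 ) 1a6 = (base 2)1100110110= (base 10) 822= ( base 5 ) 11242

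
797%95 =37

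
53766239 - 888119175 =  - 834352936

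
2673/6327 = 297/703=   0.42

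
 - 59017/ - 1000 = 59  +  17/1000 = 59.02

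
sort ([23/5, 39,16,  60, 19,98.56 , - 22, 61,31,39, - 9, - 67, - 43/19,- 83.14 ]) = [-83.14 ,-67, - 22, - 9, - 43/19, 23/5, 16, 19, 31,39, 39, 60, 61, 98.56 ] 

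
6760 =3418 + 3342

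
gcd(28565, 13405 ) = 5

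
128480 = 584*220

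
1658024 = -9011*(-184)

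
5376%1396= 1188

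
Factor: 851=23^1*37^1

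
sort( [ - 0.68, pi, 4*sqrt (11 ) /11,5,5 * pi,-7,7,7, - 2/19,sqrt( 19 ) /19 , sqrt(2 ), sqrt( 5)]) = [ - 7,-0.68, - 2/19, sqrt ( 19) /19,4 *sqrt( 11 )/11, sqrt(2) , sqrt( 5),  pi, 5, 7, 7,5 * pi ]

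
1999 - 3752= -1753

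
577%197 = 183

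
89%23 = 20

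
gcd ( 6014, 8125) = 1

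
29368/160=183+11/20 = 183.55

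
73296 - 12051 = 61245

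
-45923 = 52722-98645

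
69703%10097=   9121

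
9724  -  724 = 9000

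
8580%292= 112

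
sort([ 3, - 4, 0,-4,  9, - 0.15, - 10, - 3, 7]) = [ - 10,-4,-4, - 3,-0.15,0,3,7 , 9] 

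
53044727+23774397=76819124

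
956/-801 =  - 956/801 = - 1.19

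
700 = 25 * 28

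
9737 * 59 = 574483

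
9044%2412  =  1808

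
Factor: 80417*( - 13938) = -2^1 * 3^1*23^1 * 29^1*47^1*59^1*101^1 = -1120852146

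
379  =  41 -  - 338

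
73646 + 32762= 106408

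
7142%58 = 8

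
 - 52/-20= 13/5 = 2.60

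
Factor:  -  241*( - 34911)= 3^4 * 241^1*431^1 = 8413551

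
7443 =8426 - 983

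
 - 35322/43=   -  35322/43 = -821.44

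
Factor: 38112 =2^5*3^1*397^1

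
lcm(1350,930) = 41850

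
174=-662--836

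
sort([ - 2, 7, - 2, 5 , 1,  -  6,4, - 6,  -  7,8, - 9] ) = [ -9,-7,-6,-6, - 2,-2, 1,4, 5, 7,8 ] 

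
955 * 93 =88815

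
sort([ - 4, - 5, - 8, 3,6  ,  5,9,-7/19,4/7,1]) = [ - 8, - 5,-4, - 7/19, 4/7,1 , 3,5, 6 , 9 ] 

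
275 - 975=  - 700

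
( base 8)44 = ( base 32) 14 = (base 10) 36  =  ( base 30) 16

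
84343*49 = 4132807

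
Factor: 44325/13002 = 75/22  =  2^( -1 )*3^1 * 5^2*11^ (  -  1 ) 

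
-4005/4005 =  - 1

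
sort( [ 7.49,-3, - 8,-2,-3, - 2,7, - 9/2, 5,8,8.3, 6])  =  [ - 8,  -  9/2, - 3,-3, -2, - 2  ,  5,6,7,  7.49,8 , 8.3] 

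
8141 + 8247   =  16388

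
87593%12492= 149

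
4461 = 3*1487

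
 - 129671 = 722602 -852273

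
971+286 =1257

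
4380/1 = 4380 = 4380.00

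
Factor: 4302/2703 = 1434/901 = 2^1* 3^1  *  17^( - 1)*53^(-1 )* 239^1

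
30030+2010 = 32040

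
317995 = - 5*( - 63599)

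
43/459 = 43/459 = 0.09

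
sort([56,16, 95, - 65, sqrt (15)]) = [ - 65,sqrt( 15),16,  56,95]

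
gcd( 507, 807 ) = 3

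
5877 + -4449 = 1428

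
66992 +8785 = 75777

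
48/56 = 6/7 =0.86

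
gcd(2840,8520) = 2840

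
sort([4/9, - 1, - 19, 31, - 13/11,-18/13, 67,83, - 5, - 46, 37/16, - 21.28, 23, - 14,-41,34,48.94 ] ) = [ - 46,-41 ,-21.28, - 19, - 14, - 5, -18/13, - 13/11, - 1, 4/9 , 37/16, 23, 31 , 34,48.94, 67, 83 ]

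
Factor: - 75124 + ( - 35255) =  -  110379  =  -3^1*  36793^1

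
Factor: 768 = 2^8*3^1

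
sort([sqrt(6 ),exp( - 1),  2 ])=[exp( - 1),  2,  sqrt ( 6)]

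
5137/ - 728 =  - 5137/728 = - 7.06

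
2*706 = 1412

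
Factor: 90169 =37^1 * 2437^1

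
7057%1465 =1197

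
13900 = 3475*4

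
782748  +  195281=978029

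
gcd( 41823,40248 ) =9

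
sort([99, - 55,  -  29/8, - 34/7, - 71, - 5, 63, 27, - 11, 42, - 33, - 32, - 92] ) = [ - 92, - 71, - 55, - 33, - 32 , - 11, - 5,-34/7, - 29/8,27, 42,  63,  99 ]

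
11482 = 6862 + 4620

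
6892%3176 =540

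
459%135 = 54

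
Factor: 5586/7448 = 2^( - 2)*3^1 = 3/4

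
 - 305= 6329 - 6634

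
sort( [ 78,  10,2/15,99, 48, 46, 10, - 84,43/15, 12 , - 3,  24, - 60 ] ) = [ - 84, - 60, - 3,2/15, 43/15, 10,10, 12 , 24, 46 , 48,78, 99] 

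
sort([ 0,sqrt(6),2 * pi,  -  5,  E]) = [  -  5, 0, sqrt(6), E,  2*pi ] 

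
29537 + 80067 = 109604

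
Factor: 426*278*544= 2^7*3^1*17^1*71^1 * 139^1 = 64424832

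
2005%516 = 457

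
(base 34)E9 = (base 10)485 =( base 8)745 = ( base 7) 1262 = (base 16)1e5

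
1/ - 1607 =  - 1/1607 = -0.00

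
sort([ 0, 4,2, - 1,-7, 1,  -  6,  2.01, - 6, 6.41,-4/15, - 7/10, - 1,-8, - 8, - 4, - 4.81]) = [-8, - 8 ,-7,-6, - 6, - 4.81,-4, - 1,-1, - 7/10,-4/15, 0,1, 2,2.01, 4, 6.41]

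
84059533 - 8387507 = 75672026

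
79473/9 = 26491/3 = 8830.33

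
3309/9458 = 3309/9458  =  0.35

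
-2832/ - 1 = 2832  +  0/1= 2832.00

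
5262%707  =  313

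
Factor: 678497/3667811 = 7^( - 1)*31^1*43^1*331^( - 1 )*509^1*1583^( - 1 ) 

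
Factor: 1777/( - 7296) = -2^( - 7 )*3^( - 1)*19^(  -  1 )*1777^1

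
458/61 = 458/61=7.51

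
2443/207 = 11 + 166/207  =  11.80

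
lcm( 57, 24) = 456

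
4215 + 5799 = 10014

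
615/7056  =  205/2352 =0.09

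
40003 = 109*367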